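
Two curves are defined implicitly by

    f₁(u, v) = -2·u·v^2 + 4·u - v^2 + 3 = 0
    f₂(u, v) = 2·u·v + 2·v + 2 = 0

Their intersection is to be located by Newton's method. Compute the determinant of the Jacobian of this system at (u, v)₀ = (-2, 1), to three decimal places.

-16.000

J = [[-2·v^2 + 4, -4·u·v - 2·v], [2·v, 2·u + 2]].
At the point, J = [[2.000, 6.000], [2.000, -2.000]].
det J = -16.000.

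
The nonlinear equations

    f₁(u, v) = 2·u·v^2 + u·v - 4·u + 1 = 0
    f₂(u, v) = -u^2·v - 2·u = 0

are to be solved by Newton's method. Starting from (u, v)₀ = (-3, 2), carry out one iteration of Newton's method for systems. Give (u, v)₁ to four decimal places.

(-2.2083, 1.5463)

At (-3, 2): F = (-17.0000, -12.0000).
Jacobian J = [[2·v^2 + v - 4, 4·u·v + u], [-2·u·v - 2, -u^2]].
At the point, J = [[6.0000, -27.0000], [10.0000, -9.0000]] (det J = 216.0000).
Solving J·Δ = −F gives Δ = (0.7917, -0.4537).
Then the next iterate is (u, v)₁ = (-2.2083, 1.5463).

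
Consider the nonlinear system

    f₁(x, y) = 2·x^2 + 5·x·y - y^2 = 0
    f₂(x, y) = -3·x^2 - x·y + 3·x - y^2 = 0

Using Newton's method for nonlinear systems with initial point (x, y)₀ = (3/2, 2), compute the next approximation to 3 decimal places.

At (3/2, 2): F = (15.500, -9.250).
Jacobian J = [[4·x + 5·y, 5·x - 2·y], [-6·x - y + 3, -x - 2·y]].
At the point, J = [[16.000, 3.500], [-8.000, -5.500]] (det J = -60.000).
Solving J·Δ = −F gives Δ = (-0.881, -0.400).
Then the next iterate is (x, y)₁ = (0.619, 1.600).

(0.619, 1.600)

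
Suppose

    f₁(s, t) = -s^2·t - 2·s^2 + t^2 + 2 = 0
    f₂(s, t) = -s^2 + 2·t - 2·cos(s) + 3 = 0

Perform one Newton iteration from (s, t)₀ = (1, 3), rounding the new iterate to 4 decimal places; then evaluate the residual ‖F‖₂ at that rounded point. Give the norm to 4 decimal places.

2.3787

At (1, 3): F = (6.0000, 6.919395).
Jacobian J = [[-2·s·t - 4·s, -s^2 + 2·t], [-2·s + 2·sin(s), 2]].
At the point, J = [[-10.0000, 5.0000], [-0.317058, 2.0000]] (det J = -18.414710).
Solving J·Δ = −F gives Δ = (-1.2271, -3.6542).
Then the next iterate is (s, t)₁ = (-0.2271, -0.6542).
Re-evaluating at (-0.2271, -0.6542): F = (2.358569, -0.308621), so ‖F‖₂ = 2.3787.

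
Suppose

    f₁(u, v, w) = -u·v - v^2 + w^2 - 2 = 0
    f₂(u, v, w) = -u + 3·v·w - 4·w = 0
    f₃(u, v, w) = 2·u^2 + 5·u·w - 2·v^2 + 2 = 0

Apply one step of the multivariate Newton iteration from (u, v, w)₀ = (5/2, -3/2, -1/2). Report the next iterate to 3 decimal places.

(5.418, -7.804, 0.475)

At (5/2, -3/2, -1/2): F = (-0.250, 1.750, 3.750).
Jacobian J = [[-v, -u - 2·v, 2·w], [-1, 3·w, 3·v - 4], [4·u + 5·w, -4·v, 5·u]].
At the point, J = [[1.500, 0.500, -1.000], [-1.000, -1.500, -8.500], [7.500, 6.000, 12.500]] (det J = 17.500).
Solving J·Δ = −F gives Δ = (2.918, -6.304, 0.975).
Then the next iterate is (u, v, w)₁ = (5.418, -7.804, 0.475).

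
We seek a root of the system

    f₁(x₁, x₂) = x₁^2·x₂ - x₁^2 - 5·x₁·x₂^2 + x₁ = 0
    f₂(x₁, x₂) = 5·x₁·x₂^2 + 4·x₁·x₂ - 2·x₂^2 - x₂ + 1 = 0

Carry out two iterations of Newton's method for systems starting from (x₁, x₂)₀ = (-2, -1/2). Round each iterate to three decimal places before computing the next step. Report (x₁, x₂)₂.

(-1.601, -1.005)

At (-2, -1/2): F = (-5.500, 2.500).
Jacobian J = [[2·x₁·x₂ - 2·x₁ - 5·x₂^2 + 1, x₁^2 - 10·x₁·x₂], [5·x₂^2 + 4·x₂, 10·x₁·x₂ + 4·x₁ - 4·x₂ - 1]].
At the point, J = [[5.750, -6.000], [-0.750, 3.000]] (det J = 12.750).
Solving J·Δ = −F gives Δ = (0.118, -0.804).
Then the next iterate is (x₁, x₂)₁ = (-1.882, -1.304).
Round to (-1.882, -1.304) and repeat: F = (5.95832, -7.28123), J = [[1.17018, -20.99936], [3.28608, 21.22928]].
Δ = (0.281, 0.299), so (x₁, x₂)₂ = (-1.601, -1.005).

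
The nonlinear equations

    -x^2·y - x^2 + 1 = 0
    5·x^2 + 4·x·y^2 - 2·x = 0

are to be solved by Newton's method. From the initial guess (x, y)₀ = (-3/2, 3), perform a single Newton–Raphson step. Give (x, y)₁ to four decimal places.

At (-3/2, 3): F = (-8.0000, -39.7500).
Jacobian J = [[-2·x·y - 2·x, -x^2], [10·x + 4·y^2 - 2, 8·x·y]].
At the point, J = [[12.0000, -2.2500], [19.0000, -36.0000]] (det J = -389.2500).
Solving J·Δ = −F gives Δ = (0.5101, -0.8349).
Then the next iterate is (x, y)₁ = (-0.9899, 2.1651).

(-0.9899, 2.1651)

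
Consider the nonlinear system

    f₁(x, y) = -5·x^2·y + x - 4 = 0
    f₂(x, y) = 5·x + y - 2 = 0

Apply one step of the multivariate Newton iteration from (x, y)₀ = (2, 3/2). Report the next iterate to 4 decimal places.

At (2, 3/2): F = (-32.0000, 9.5000).
Jacobian J = [[-10·x·y + 1, -5·x^2], [5, 1]].
At the point, J = [[-29.0000, -20.0000], [5.0000, 1.0000]] (det J = 71.0000).
Solving J·Δ = −F gives Δ = (-2.2254, 1.6268).
Then the next iterate is (x, y)₁ = (-0.2254, 3.1268).

(-0.2254, 3.1268)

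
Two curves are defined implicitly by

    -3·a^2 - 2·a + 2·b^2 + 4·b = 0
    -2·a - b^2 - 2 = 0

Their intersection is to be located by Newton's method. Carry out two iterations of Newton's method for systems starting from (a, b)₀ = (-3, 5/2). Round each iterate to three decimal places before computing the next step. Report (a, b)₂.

At (-3, 5/2): F = (1.500, -2.250).
Jacobian J = [[-6·a - 2, 4·b + 4], [-2, -2·b]].
At the point, J = [[16.000, 14.000], [-2.000, -5.000]] (det J = -52.000).
Solving J·Δ = −F gives Δ = (0.462, -0.635).
Then the next iterate is (a, b)₁ = (-2.538, 1.865).
Round to (-2.538, 1.865) and repeat: F = (0.16812, -0.40223), J = [[13.228, 11.460], [-2.000, -3.730]].
Δ = (0.151, -0.189), so (a, b)₂ = (-2.387, 1.676).

(-2.387, 1.676)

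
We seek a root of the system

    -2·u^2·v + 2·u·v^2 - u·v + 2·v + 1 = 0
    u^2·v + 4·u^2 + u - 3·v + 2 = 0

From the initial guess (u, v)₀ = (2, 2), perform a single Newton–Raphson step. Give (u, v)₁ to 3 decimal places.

At (2, 2): F = (1.000, 22.000).
Jacobian J = [[-4·u·v + 2·v^2 - v, -2·u^2 + 4·u·v - u + 2], [2·u·v + 8·u + 1, u^2 - 3]].
At the point, J = [[-10.000, 8.000], [25.000, 1.000]] (det J = -210.000).
Solving J·Δ = −F gives Δ = (-0.833, -1.167).
Then the next iterate is (u, v)₁ = (1.167, 0.833).

(1.167, 0.833)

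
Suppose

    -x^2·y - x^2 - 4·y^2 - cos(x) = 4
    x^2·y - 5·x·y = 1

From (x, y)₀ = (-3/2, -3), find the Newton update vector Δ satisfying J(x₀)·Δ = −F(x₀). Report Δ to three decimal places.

(0.527, 1.805)

At (-3/2, -3): F = (-35.57074, -30.250).
Jacobian J = [[-2·x·y - 2·x + sin(x), -x^2 - 8·y], [2·x·y - 5·y, x^2 - 5·x]].
At the point, J = [[-6.99749, 21.750], [24.000, 9.750]] (det J = -590.22558).
Solving J·Δ = −F gives Δ = (0.527, 1.805).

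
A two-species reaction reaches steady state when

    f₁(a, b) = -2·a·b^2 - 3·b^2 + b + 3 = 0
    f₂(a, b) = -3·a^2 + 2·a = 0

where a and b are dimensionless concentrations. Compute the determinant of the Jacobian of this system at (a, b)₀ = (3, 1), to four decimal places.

-272.0000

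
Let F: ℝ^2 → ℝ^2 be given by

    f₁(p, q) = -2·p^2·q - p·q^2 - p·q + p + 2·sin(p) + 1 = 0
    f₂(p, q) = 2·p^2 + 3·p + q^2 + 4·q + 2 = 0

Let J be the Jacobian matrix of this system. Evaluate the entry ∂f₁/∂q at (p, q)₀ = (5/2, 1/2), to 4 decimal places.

∂f₁/∂q = -2·p^2 - 2·p·q - p.
At (5/2, 1/2) this is -17.5000.

-17.5000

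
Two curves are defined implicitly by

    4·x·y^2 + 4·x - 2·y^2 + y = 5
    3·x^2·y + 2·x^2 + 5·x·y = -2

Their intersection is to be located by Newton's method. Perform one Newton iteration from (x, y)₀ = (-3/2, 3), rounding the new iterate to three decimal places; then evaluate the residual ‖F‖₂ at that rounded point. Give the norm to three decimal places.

24.735

At (-3/2, 3): F = (-80.000, 4.250).
Jacobian J = [[4·y^2 + 4, 8·x·y - 4·y + 1], [6·x·y + 4·x + 5·y, 3·x^2 + 5·x]].
At the point, J = [[40.000, -47.000], [-18.000, -0.750]] (det J = -876.000).
Solving J·Δ = −F gives Δ = (0.297, -1.450).
Then the next iterate is (x, y)₁ = (-1.203, 1.550).
Re-evaluating at (-1.203, 1.550): F = (-24.62783, 2.30069), so ‖F‖₂ = 24.735.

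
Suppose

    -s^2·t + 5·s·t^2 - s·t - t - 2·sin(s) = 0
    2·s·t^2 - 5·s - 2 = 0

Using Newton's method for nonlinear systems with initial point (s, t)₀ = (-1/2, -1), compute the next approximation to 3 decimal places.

(-0.528, -0.792)

At (-1/2, -1): F = (-0.79115, -0.500).
Jacobian J = [[-2·s·t + 5·t^2 - t - 2·cos(s), -s^2 + 10·s·t - s - 1], [2·t^2 - 5, 4·s·t]].
At the point, J = [[3.24483, 4.250], [-3.000, 2.000]] (det J = 19.23967).
Solving J·Δ = −F gives Δ = (-0.028, 0.208).
Then the next iterate is (s, t)₁ = (-0.528, -0.792).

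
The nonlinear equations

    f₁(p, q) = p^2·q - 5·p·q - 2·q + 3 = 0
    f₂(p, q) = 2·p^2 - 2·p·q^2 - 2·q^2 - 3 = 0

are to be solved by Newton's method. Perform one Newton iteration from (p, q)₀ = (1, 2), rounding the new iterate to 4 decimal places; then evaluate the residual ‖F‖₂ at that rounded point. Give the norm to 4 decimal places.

6.1042

At (1, 2): F = (-9.0000, -17.0000).
Jacobian J = [[2·p·q - 5·q, p^2 - 5·p - 2], [4·p - 2·q^2, -4·p·q - 4·q]].
At the point, J = [[-6.0000, -6.0000], [-4.0000, -16.0000]] (det J = 72.0000).
Solving J·Δ = −F gives Δ = (-0.5833, -0.9167).
Then the next iterate is (p, q)₁ = (0.4167, 1.0833).
Re-evaluating at (0.4167, 1.0833): F = (-1.235553, -5.977827), so ‖F‖₂ = 6.1042.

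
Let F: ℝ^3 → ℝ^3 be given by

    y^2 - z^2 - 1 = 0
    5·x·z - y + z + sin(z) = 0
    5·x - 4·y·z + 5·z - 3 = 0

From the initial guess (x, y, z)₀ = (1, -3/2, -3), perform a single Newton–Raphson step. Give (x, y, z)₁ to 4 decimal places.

(0.4345, -0.3789, -1.1478)

At (1, -3/2, -3): F = (-7.7500, -16.641120, -31.0000).
Jacobian J = [[0, 2·y, -2·z], [5·z, -1, 5·x + cos(z) + 1], [5, -4·z, -4·y + 5]].
At the point, J = [[0.0000, -3.0000, 6.0000], [-15.0000, -1.0000, 5.010008], [5.0000, 12.0000, 11.0000]] (det J = -1620.150113).
Solving J·Δ = −F gives Δ = (-0.5655, 1.1211, 1.8522).
Then the next iterate is (x, y, z)₁ = (0.4345, -0.3789, -1.1478).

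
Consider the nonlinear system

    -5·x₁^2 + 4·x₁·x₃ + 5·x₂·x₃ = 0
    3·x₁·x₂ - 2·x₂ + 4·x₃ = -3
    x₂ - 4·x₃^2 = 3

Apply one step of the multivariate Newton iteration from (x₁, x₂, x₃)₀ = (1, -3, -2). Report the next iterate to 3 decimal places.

(0.775, -2.364, -0.665)

At (1, -3, -2): F = (17.000, -8.000, -22.000).
Jacobian J = [[-10·x₁ + 4·x₃, 5·x₃, 4·x₁ + 5·x₂], [3·x₂, 3·x₁ - 2, 4], [0, 1, -8·x₃]].
At the point, J = [[-18.000, -10.000, -11.000], [-9.000, 1.000, 4.000], [0.000, 1.000, 16.000]] (det J = -1557.000).
Solving J·Δ = −F gives Δ = (-0.225, 0.636, 1.335).
Then the next iterate is (x₁, x₂, x₃)₁ = (0.775, -2.364, -0.665).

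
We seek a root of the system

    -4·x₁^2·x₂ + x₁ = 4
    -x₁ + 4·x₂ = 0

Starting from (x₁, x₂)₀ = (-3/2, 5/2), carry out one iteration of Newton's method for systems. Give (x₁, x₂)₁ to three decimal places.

(-1.426, -0.357)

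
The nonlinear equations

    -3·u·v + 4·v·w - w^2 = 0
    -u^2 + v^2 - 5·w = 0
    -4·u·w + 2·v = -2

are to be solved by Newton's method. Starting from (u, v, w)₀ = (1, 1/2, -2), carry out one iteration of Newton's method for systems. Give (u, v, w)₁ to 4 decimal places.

(0.5839, 0.8289, 0.0822)

At (1, 1/2, -2): F = (-9.5000, 9.2500, 11.0000).
Jacobian J = [[-3·v, -3·u + 4·w, 4·v - 2·w], [-2·u, 2·v, -5], [-4·w, 2, -4·u]].
At the point, J = [[-1.5000, -11.0000, 6.0000], [-2.0000, 1.0000, -5.0000], [8.0000, 2.0000, -4.0000]] (det J = 447.0000).
Solving J·Δ = −F gives Δ = (-0.4161, 0.3289, 2.0822).
Then the next iterate is (u, v, w)₁ = (0.5839, 0.8289, 0.0822).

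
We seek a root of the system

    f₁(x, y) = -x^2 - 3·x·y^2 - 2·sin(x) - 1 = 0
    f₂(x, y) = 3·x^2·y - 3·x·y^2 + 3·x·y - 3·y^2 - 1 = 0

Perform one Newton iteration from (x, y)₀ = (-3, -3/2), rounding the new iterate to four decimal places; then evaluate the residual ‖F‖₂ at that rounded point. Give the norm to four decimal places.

5.7228

At (-3, -3/2): F = (10.532240, -14.5000).
Jacobian J = [[-2·x - 3·y^2 - 2·cos(x), -6·x·y], [6·x·y - 3·y^2 + 3·y, 3·x^2 - 6·x·y + 3·x - 6·y]].
At the point, J = [[1.229985, -27.0000], [15.7500, 0.0000]] (det J = 425.2500).
Solving J·Δ = −F gives Δ = (0.9206, 0.4320).
Then the next iterate is (x, y)₁ = (-2.0794, -1.0680).
Re-evaluating at (-2.0794, -1.0680): F = (3.538387, -4.497823), so ‖F‖₂ = 5.7228.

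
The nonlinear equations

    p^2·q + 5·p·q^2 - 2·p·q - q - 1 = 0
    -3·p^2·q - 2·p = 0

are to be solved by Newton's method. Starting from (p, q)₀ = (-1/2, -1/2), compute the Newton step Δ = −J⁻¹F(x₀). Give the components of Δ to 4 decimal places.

(0.3264, 0.3099)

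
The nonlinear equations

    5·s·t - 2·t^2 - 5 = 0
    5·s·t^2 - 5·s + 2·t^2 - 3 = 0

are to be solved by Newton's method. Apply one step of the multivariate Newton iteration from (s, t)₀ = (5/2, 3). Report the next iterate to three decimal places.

(1.563, 2.109)

At (5/2, 3): F = (14.500, 115.000).
Jacobian J = [[5·t, 5·s - 4·t], [5·t^2 - 5, 10·s·t + 4·t]].
At the point, J = [[15.000, 0.500], [40.000, 87.000]] (det J = 1285.000).
Solving J·Δ = −F gives Δ = (-0.937, -0.891).
Then the next iterate is (s, t)₁ = (1.563, 2.109).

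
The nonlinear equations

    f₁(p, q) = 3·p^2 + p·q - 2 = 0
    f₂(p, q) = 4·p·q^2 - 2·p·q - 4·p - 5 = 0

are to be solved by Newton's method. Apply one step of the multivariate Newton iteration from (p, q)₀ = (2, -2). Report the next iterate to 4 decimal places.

At (2, -2): F = (6.0000, 27.0000).
Jacobian J = [[6·p + q, p], [4·q^2 - 2·q - 4, 8·p·q - 2·p]].
At the point, J = [[10.0000, 2.0000], [16.0000, -36.0000]] (det J = -392.0000).
Solving J·Δ = −F gives Δ = (-0.6888, 0.4439).
Then the next iterate is (p, q)₁ = (1.3112, -1.5561).

(1.3112, -1.5561)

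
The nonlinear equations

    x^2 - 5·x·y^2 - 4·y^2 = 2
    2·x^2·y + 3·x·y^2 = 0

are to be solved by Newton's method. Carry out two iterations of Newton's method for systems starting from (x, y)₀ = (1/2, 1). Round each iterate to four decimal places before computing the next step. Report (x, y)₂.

(0.9552, -0.1413)

At (1/2, 1): F = (-8.2500, 2.0000).
Jacobian J = [[2·x - 5·y^2, -10·x·y - 8·y], [4·x·y + 3·y^2, 2·x^2 + 6·x·y]].
At the point, J = [[-4.0000, -13.0000], [5.0000, 3.5000]] (det J = 51.0000).
Solving J·Δ = −F gives Δ = (0.0564, -0.6520).
Then the next iterate is (x, y)₁ = (0.5564, 0.3480).
Round to (0.5564, 0.3480) and repeat: F = (-2.511746, 0.417615), J = [[0.507280, -4.720272], [1.137821, 1.780925]].
Δ = (0.3988, -0.4893), so (x, y)₂ = (0.9552, -0.1413).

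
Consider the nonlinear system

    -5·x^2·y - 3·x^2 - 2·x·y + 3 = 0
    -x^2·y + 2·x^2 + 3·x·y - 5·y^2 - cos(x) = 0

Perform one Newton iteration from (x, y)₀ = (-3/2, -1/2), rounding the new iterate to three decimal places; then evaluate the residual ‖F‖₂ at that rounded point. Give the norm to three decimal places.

At (-3/2, -1/2): F = (0.375, 6.55426).
Jacobian J = [[-10·x·y - 6·x - 2·y, -5·x^2 - 2·x], [-2·x·y + 4·x + 3·y + sin(x), -x^2 + 3·x - 10·y]].
At the point, J = [[2.500, -8.250], [-9.99749, -1.750]] (det J = -86.85433).
Solving J·Δ = −F gives Δ = (0.615, 0.232).
Then the next iterate is (x, y)₁ = (-0.885, -0.268).
Re-evaluating at (-0.885, -0.268): F = (1.22549, 1.49548), so ‖F‖₂ = 1.933.

1.933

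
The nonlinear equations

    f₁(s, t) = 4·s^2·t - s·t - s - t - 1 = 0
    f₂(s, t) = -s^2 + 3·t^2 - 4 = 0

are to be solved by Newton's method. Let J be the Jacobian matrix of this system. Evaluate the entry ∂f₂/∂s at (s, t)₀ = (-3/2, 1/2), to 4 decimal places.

∂f₂/∂s = -2·s.
At (-3/2, 1/2) this is 3.0000.

3.0000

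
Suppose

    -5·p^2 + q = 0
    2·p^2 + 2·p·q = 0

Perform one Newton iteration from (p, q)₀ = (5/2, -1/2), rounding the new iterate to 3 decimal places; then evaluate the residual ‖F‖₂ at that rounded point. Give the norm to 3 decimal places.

8.319

At (5/2, -1/2): F = (-31.750, 10.000).
Jacobian J = [[-10·p, 1], [4·p + 2·q, 2·p]].
At the point, J = [[-25.000, 1.000], [9.000, 5.000]] (det J = -134.000).
Solving J·Δ = −F gives Δ = (-1.259, 0.267).
Then the next iterate is (p, q)₁ = (1.241, -0.233).
Re-evaluating at (1.241, -0.233): F = (-7.93341, 2.50186), so ‖F‖₂ = 8.319.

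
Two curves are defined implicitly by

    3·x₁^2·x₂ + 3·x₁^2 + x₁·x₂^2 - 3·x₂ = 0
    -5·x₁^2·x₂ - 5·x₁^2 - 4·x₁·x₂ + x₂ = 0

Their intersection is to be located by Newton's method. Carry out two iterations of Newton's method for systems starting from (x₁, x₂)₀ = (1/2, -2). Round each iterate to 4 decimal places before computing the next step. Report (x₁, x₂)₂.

At (1/2, -2): F = (7.2500, 3.2500).
Jacobian J = [[6·x₁·x₂ + 6·x₁ + x₂^2, 3·x₁^2 + 2·x₁·x₂ - 3], [-10·x₁·x₂ - 10·x₁ - 4·x₂, -5·x₁^2 - 4·x₁ + 1]].
At the point, J = [[1.0000, -4.2500], [13.0000, -2.2500]] (det J = 53.0000).
Solving J·Δ = −F gives Δ = (0.0472, 1.7170).
Then the next iterate is (x₁, x₂)₁ = (0.5472, -0.2830).
Round to (0.5472, -0.2830) and repeat: F = (1.536894, -0.737018), J = [[2.434143, -2.411432], [-2.791424, -2.685939]].
Δ = (-0.4450, 0.1881), so (x₁, x₂)₂ = (0.1022, -0.0949).

(0.1022, -0.0949)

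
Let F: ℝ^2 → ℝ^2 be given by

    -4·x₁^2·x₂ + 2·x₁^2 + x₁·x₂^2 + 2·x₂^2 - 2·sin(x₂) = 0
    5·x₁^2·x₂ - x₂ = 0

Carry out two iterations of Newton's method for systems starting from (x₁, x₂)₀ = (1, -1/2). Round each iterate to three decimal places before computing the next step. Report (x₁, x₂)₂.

(0.852, 0.583)

At (1, -1/2): F = (5.70885, -2.000).
Jacobian J = [[-8·x₁·x₂ + 4·x₁ + x₂^2, -4·x₁^2 + 2·x₁·x₂ + 4·x₂ - 2·cos(x₂)], [10·x₁·x₂, 5·x₁^2 - 1]].
At the point, J = [[8.250, -8.75517], [-5.000, 4.000]] (det J = -10.77583).
Solving J·Δ = −F gives Δ = (0.494, 1.118).
Then the next iterate is (x₁, x₂)₁ = (1.494, 0.618).
Round to (1.494, 0.618) and repeat: F = (-0.87789, 6.27899), J = [[-1.02841, -6.23964], [9.23292, 10.16018]].
Δ = (-0.642, -0.035), so (x₁, x₂)₂ = (0.852, 0.583).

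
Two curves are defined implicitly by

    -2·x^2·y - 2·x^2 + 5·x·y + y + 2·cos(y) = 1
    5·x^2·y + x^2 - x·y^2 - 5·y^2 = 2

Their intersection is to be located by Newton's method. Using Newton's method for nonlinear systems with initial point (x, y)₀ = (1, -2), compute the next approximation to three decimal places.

(-2.033, -3.094)

At (1, -2): F = (-11.83229, -35.000).
Jacobian J = [[-4·x·y - 4·x + 5·y, -2·x^2 + 5·x - 2·sin(y) + 1], [10·x·y + 2·x - y^2, 5·x^2 - 2·x·y - 10·y]].
At the point, J = [[-6.000, 5.81859], [-22.000, 29.000]] (det J = -45.99091).
Solving J·Δ = −F gives Δ = (-3.033, -1.094).
Then the next iterate is (x, y)₁ = (-2.033, -3.094).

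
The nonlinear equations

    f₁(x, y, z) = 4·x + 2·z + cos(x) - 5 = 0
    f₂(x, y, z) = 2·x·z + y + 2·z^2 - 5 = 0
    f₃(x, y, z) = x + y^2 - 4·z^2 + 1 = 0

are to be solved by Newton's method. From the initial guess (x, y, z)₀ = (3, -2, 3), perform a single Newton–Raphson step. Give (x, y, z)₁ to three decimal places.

At (3, -2, 3): F = (12.01001, 29.000, -28.000).
Jacobian J = [[-sin(x) + 4, 0, 2], [2·z, 1, 2·x + 4·z], [1, 2·y, -8·z]].
At the point, J = [[3.85888, 0.000, 2.000], [6.000, 1.000, 18.000], [1.000, -4.000, -24.000]] (det J = 135.22624).
Solving J·Δ = −F gives Δ = (-2.962, -5.995, -0.291).
Then the next iterate is (x, y, z)₁ = (0.038, -7.995, 2.709).

(0.038, -7.995, 2.709)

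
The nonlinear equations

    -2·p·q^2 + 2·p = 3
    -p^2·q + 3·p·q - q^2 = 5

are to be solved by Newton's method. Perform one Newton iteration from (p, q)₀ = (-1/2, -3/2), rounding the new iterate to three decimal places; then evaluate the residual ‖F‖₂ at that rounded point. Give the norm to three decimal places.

0.716

At (-1/2, -3/2): F = (-1.750, -4.625).
Jacobian J = [[-2·q^2 + 2, -4·p·q], [-2·p·q + 3·q, -p^2 + 3·p - 2·q]].
At the point, J = [[-2.500, -3.000], [-6.000, 1.250]] (det J = -21.125).
Solving J·Δ = −F gives Δ = (-0.760, 0.050).
Then the next iterate is (p, q)₁ = (-1.260, -1.450).
Re-evaluating at (-1.260, -1.450): F = (-0.22170, 0.68052), so ‖F‖₂ = 0.716.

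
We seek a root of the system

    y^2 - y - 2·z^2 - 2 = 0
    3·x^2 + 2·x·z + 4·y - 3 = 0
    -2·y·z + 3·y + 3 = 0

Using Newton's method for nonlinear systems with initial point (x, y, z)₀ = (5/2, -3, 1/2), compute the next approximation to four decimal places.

(1.7574, -1.6579, 0.5526)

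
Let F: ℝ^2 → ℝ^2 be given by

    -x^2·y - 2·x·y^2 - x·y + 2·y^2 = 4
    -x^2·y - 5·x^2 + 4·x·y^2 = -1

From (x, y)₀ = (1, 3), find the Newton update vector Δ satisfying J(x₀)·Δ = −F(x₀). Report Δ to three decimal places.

At (1, 3): F = (-10.000, 29.000).
Jacobian J = [[-2·x·y - 2·y^2 - y, -x^2 - 4·x·y - x + 4·y], [-2·x·y - 10·x + 4·y^2, -x^2 + 8·x·y]].
At the point, J = [[-27.000, -2.000], [20.000, 23.000]] (det J = -581.000).
Solving J·Δ = −F gives Δ = (-0.296, -1.003).

(-0.296, -1.003)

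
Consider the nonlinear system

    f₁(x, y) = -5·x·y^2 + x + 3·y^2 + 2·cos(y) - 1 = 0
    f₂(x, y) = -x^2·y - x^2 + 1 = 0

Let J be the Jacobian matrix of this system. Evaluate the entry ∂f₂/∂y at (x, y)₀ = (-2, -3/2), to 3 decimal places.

-4.000

∂f₂/∂y = -x^2.
At (-2, -3/2) this is -4.000.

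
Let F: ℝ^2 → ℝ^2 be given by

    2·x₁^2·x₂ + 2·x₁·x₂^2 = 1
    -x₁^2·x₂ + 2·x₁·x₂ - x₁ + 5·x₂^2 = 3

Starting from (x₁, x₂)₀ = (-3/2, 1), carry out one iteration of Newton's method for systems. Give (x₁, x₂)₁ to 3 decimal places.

At (-3/2, 1): F = (0.500, -1.750).
Jacobian J = [[4·x₁·x₂ + 2·x₂^2, 2·x₁^2 + 4·x₁·x₂], [-2·x₁·x₂ + 2·x₂ - 1, -x₁^2 + 2·x₁ + 10·x₂]].
At the point, J = [[-4.000, -1.500], [4.000, 4.750]] (det J = -13.000).
Solving J·Δ = −F gives Δ = (-0.019, 0.385).
Then the next iterate is (x₁, x₂)₁ = (-1.519, 1.385).

(-1.519, 1.385)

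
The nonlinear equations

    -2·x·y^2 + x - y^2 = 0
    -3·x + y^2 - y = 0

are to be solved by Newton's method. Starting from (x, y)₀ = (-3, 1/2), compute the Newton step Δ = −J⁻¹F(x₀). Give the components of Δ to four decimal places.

(2.9167, 0.0583)

At (-3, 1/2): F = (-1.7500, 8.7500).
Jacobian J = [[-2·y^2 + 1, -4·x·y - 2·y], [-3, 2·y - 1]].
At the point, J = [[0.5000, 5.0000], [-3.0000, 0.0000]] (det J = 15.0000).
Solving J·Δ = −F gives Δ = (2.9167, 0.0583).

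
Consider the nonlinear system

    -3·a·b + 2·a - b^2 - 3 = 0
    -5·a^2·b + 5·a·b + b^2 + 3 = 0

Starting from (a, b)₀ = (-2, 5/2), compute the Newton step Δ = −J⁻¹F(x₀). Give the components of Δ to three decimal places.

(-0.293, -3.363)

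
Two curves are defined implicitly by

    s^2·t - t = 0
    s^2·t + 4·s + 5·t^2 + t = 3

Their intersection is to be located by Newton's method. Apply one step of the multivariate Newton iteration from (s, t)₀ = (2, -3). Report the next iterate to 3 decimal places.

(1.630, -1.481)

At (2, -3): F = (-9.000, 35.000).
Jacobian J = [[2·s·t, s^2 - 1], [2·s·t + 4, s^2 + 10·t + 1]].
At the point, J = [[-12.000, 3.000], [-8.000, -25.000]] (det J = 324.000).
Solving J·Δ = −F gives Δ = (-0.370, 1.519).
Then the next iterate is (s, t)₁ = (1.630, -1.481).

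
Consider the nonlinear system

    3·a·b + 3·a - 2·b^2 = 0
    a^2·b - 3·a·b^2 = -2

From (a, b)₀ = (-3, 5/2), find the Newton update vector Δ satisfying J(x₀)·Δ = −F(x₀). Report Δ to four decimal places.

At (-3, 5/2): F = (-44.0000, 80.7500).
Jacobian J = [[3·b + 3, 3·a - 4·b], [2·a·b - 3·b^2, a^2 - 6·a·b]].
At the point, J = [[10.5000, -19.0000], [-33.7500, 54.0000]] (det J = -74.2500).
Solving J·Δ = −F gives Δ = (-11.3367, -8.5808).

(-11.3367, -8.5808)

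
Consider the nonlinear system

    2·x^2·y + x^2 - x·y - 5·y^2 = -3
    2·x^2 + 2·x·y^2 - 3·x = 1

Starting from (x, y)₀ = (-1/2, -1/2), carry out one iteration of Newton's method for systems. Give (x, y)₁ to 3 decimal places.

At (-1/2, -1/2): F = (1.500, 0.750).
Jacobian J = [[4·x·y + 2·x - y, 2·x^2 - x - 10·y], [4·x + 2·y^2 - 3, 4·x·y]].
At the point, J = [[0.500, 6.000], [-4.500, 1.000]] (det J = 27.500).
Solving J·Δ = −F gives Δ = (0.109, -0.259).
Then the next iterate is (x, y)₁ = (-0.391, -0.759).

(-0.391, -0.759)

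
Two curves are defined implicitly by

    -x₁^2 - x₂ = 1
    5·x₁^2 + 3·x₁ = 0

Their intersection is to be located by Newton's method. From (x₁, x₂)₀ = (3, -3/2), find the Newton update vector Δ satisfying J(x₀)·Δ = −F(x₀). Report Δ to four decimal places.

At (3, -3/2): F = (-8.5000, 54.0000).
Jacobian J = [[-2·x₁, -1], [10·x₁ + 3, 0]].
At the point, J = [[-6.0000, -1.0000], [33.0000, 0.0000]] (det J = 33.0000).
Solving J·Δ = −F gives Δ = (-1.6364, 1.3182).

(-1.6364, 1.3182)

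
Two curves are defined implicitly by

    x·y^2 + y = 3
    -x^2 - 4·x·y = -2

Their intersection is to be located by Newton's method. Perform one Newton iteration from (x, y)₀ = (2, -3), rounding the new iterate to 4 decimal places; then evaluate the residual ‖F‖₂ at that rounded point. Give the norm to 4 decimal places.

At (2, -3): F = (12.0000, 22.0000).
Jacobian J = [[y^2, 2·x·y + 1], [-2·x - 4·y, -4·x]].
At the point, J = [[9.0000, -11.0000], [8.0000, -8.0000]] (det J = 16.0000).
Solving J·Δ = −F gives Δ = (-9.1250, -6.3750).
Then the next iterate is (x, y)₁ = (-7.1250, -9.3750).
Re-evaluating at (-7.1250, -9.3750): F = (-638.595703, -315.953125), so ‖F‖₂ = 712.4822.

712.4822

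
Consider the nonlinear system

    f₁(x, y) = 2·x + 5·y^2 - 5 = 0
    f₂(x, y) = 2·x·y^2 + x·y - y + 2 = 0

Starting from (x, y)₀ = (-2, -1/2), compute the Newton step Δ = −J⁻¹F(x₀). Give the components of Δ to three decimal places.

(-2.375, -2.500)

At (-2, -1/2): F = (-7.750, 2.500).
Jacobian J = [[2, 10·y], [2·y^2 + y, 4·x·y + x - 1]].
At the point, J = [[2.000, -5.000], [0.000, 1.000]] (det J = 2.000).
Solving J·Δ = −F gives Δ = (-2.375, -2.500).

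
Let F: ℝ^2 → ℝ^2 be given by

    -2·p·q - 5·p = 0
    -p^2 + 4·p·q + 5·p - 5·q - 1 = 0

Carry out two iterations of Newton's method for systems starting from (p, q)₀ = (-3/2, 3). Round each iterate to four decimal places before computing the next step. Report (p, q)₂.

At (-3/2, 3): F = (16.5000, -43.7500).
Jacobian J = [[-2·q - 5, -2·p], [-2·p + 4·q + 5, 4·p - 5]].
At the point, J = [[-11.0000, 3.0000], [20.0000, -11.0000]] (det J = 61.0000).
Solving J·Δ = −F gives Δ = (0.8238, -2.4795).
Then the next iterate is (p, q)₁ = (-0.6762, 0.5205).
Round to (-0.6762, 0.5205) and repeat: F = (4.084924, -8.848595), J = [[-6.0410, 1.3524], [8.4344, -7.7048]].
Δ = (0.5551, -0.5407), so (p, q)₂ = (-0.1211, -0.0202).

(-0.1211, -0.0202)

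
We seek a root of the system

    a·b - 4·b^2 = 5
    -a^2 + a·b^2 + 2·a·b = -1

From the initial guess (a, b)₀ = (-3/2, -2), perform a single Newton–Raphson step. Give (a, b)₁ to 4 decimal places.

(-2.2247, -0.8586)

At (-3/2, -2): F = (-18.0000, -1.2500).
Jacobian J = [[b, a - 8·b], [-2·a + b^2 + 2·b, 2·a·b + 2·a]].
At the point, J = [[-2.0000, 14.5000], [3.0000, 3.0000]] (det J = -49.5000).
Solving J·Δ = −F gives Δ = (-0.7247, 1.1414).
Then the next iterate is (a, b)₁ = (-2.2247, -0.8586).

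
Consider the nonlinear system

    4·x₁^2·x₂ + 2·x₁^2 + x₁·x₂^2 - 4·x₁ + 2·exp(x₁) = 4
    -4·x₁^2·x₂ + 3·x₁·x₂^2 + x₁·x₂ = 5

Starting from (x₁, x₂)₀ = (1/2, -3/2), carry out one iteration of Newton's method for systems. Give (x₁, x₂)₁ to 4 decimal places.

At (1/2, -3/2): F = (-2.577557, -0.8750).
Jacobian J = [[8·x₁·x₂ + 4·x₁ + x₂^2 + 2·exp(x₁) - 4, 4·x₁^2 + 2·x₁·x₂], [-8·x₁·x₂ + 3·x₂^2 + x₂, -4·x₁^2 + 6·x₁·x₂ + x₁]].
At the point, J = [[-2.452557, -0.5000], [11.2500, -5.0000]] (det J = 17.887787).
Solving J·Δ = −F gives Δ = (-0.6960, -1.7410).
Then the next iterate is (x₁, x₂)₁ = (-0.1960, -3.2410).

(-0.1960, -3.2410)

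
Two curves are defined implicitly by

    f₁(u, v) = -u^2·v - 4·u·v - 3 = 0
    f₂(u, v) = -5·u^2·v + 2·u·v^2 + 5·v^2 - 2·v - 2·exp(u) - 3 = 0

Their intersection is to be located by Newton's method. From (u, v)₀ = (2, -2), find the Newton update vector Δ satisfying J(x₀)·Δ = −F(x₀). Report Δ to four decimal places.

At (2, -2): F = (21.0000, 62.221888).
Jacobian J = [[-2·u·v - 4·v, -u^2 - 4·u], [-10·u·v + 2·v^2 - 2·exp(u), -5·u^2 + 4·u·v + 10·v - 2]].
At the point, J = [[16.0000, -12.0000], [33.221888, -58.0000]] (det J = -529.337346).
Solving J·Δ = −F gives Δ = (-0.8904, 0.5628).

(-0.8904, 0.5628)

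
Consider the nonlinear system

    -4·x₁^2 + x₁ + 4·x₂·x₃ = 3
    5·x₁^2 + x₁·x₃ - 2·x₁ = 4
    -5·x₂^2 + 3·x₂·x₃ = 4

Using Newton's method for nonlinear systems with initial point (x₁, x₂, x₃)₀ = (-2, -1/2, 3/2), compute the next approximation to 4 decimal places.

(-0.9848, -0.0114, -0.4053)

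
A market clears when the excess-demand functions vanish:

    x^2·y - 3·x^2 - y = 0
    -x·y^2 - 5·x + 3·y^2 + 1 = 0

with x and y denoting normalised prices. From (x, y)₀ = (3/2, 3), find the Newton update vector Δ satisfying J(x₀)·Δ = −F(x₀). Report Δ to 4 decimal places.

At (3/2, 3): F = (-3.0000, 7.0000).
Jacobian J = [[2·x·y - 6·x, x^2 - 1], [-y^2 - 5, -2·x·y + 6·y]].
At the point, J = [[0.0000, 1.2500], [-14.0000, 9.0000]] (det J = 17.5000).
Solving J·Δ = −F gives Δ = (2.0429, 2.4000).

(2.0429, 2.4000)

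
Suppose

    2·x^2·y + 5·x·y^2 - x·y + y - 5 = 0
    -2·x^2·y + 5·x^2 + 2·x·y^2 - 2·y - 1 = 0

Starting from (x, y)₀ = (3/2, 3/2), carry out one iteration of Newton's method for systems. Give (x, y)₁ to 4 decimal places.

(0.8628, 1.2763)

At (3/2, 3/2): F = (17.8750, 7.2500).
Jacobian J = [[4·x·y + 5·y^2 - y, 2·x^2 + 10·x·y - x + 1], [-4·x·y + 10·x + 2·y^2, -2·x^2 + 4·x·y - 2]].
At the point, J = [[18.7500, 26.5000], [10.5000, 2.5000]] (det J = -231.3750).
Solving J·Δ = −F gives Δ = (-0.6372, -0.2237).
Then the next iterate is (x, y)₁ = (0.8628, 1.2763).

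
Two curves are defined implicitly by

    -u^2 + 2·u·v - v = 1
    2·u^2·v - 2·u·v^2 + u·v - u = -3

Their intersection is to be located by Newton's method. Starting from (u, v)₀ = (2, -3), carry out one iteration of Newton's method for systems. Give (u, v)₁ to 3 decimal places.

(0.609, -2.970)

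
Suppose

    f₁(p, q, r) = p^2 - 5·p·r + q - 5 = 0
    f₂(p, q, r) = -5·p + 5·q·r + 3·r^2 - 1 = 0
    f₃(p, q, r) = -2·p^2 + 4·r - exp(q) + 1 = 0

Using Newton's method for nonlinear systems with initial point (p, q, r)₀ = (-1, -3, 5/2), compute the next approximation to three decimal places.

(-1.232, -1.913, 0.508)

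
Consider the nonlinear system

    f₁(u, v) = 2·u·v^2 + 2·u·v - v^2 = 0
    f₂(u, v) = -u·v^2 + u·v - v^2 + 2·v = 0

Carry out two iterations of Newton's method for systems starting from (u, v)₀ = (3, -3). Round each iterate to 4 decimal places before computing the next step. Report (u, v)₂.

(0.3821, 1.7933)

At (3, -3): F = (27.0000, -51.0000).
Jacobian J = [[2·v^2 + 2·v, 4·u·v + 2·u - 2·v], [-v^2 + v, -2·u·v + u - 2·v + 2]].
At the point, J = [[12.0000, -24.0000], [-12.0000, 29.0000]] (det J = 60.0000).
Solving J·Δ = −F gives Δ = (7.3500, 4.8000).
Then the next iterate is (u, v)₁ = (10.3500, 1.8000).
Round to (10.3500, 1.8000) and repeat: F = (101.0880, -14.5440), J = [[10.0800, 91.6200], [-1.4400, -28.5100]].
Δ = (-9.9679, -0.0067), so (u, v)₂ = (0.3821, 1.7933).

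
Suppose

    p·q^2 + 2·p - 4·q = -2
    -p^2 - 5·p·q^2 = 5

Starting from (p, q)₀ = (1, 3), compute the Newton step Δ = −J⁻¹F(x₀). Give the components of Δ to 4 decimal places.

(0.3051, -2.1780)

At (1, 3): F = (1.0000, -51.0000).
Jacobian J = [[q^2 + 2, 2·p·q - 4], [-2·p - 5·q^2, -10·p·q]].
At the point, J = [[11.0000, 2.0000], [-47.0000, -30.0000]] (det J = -236.0000).
Solving J·Δ = −F gives Δ = (0.3051, -2.1780).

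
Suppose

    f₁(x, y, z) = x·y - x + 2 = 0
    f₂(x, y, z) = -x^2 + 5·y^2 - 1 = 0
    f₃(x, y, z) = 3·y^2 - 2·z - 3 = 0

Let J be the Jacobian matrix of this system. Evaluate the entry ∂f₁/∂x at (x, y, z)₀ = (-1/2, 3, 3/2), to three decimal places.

2.000

∂f₁/∂x = y - 1.
At (-1/2, 3, 3/2) this is 2.000.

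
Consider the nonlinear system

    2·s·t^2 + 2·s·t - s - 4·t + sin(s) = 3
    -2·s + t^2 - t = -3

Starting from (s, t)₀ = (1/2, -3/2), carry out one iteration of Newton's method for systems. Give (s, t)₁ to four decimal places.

At (1/2, -3/2): F = (3.729426, 5.7500).
Jacobian J = [[2·t^2 + 2·t + cos(s) - 1, 4·s·t + 2·s - 4], [-2, 2·t - 1]].
At the point, J = [[1.377583, -6.0000], [-2.0000, -4.0000]] (det J = -17.510330).
Solving J·Δ = −F gives Δ = (1.1183, 0.8783).
Then the next iterate is (s, t)₁ = (1.6183, -0.6217).

(1.6183, -0.6217)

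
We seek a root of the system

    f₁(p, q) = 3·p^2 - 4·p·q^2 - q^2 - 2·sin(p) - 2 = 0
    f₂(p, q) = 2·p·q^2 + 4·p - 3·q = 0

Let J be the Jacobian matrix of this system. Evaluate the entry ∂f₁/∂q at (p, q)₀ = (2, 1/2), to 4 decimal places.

-9.0000

∂f₁/∂q = -8·p·q - 2·q.
At (2, 1/2) this is -9.0000.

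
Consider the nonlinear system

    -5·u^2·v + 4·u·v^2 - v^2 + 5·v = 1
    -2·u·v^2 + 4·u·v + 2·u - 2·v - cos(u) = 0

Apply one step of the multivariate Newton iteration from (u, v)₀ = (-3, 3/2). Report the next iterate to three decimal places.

(-0.197, 2.274)

At (-3, 3/2): F = (-90.250, -12.51001).
Jacobian J = [[-10·u·v + 4·v^2, -5·u^2 + 8·u·v - 2·v + 5], [-2·v^2 + 4·v + sin(u) + 2, -4·u·v + 4·u - 2]].
At the point, J = [[54.000, -79.000], [3.35888, 4.000]] (det J = 481.35152).
Solving J·Δ = −F gives Δ = (2.803, 0.774).
Then the next iterate is (u, v)₁ = (-0.197, 2.274).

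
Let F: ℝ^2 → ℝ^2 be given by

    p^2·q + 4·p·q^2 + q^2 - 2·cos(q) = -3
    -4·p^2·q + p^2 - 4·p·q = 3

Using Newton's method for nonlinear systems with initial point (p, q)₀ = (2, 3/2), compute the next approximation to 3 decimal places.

(1.084, 1.034)

At (2, 3/2): F = (29.10853, -35.000).
Jacobian J = [[2·p·q + 4·q^2, p^2 + 8·p·q + 2·q + 2·sin(q)], [-8·p·q + 2·p - 4·q, -4·p^2 - 4·p]].
At the point, J = [[15.000, 32.99499], [-26.000, -24.000]] (det J = 497.86974).
Solving J·Δ = −F gives Δ = (-0.916, -0.466).
Then the next iterate is (p, q)₁ = (1.084, 1.034).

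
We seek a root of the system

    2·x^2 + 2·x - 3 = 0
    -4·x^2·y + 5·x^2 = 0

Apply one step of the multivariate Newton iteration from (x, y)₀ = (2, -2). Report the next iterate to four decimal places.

At (2, -2): F = (9.0000, 52.0000).
Jacobian J = [[4·x + 2, 0], [-8·x·y + 10·x, -4·x^2]].
At the point, J = [[10.0000, 0.0000], [52.0000, -16.0000]] (det J = -160.0000).
Solving J·Δ = −F gives Δ = (-0.9000, 0.3250).
Then the next iterate is (x, y)₁ = (1.1000, -1.6750).

(1.1000, -1.6750)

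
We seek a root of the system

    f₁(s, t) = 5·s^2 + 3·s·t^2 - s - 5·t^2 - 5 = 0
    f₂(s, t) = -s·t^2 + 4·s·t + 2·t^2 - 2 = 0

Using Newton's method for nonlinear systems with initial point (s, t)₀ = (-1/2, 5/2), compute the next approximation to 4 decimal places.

(0.2053, 1.4267)

At (-1/2, 5/2): F = (-43.8750, 8.6250).
Jacobian J = [[10·s + 3·t^2 - 1, 6·s·t - 10·t], [-t^2 + 4·t, -2·s·t + 4·s + 4·t]].
At the point, J = [[12.7500, -32.5000], [3.7500, 10.5000]] (det J = 255.7500).
Solving J·Δ = −F gives Δ = (0.7053, -1.0733).
Then the next iterate is (s, t)₁ = (0.2053, 1.4267).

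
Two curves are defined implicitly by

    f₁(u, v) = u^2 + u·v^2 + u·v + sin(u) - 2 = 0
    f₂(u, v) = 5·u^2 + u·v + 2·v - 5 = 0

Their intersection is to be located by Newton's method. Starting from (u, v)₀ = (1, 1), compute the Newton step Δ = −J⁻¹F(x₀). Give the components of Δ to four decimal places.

At (1, 1): F = (1.841471, 3.0000).
Jacobian J = [[2·u + v^2 + v + cos(u), 2·u·v + u], [10·u + v, u + 2]].
At the point, J = [[4.540302, 3.0000], [11.0000, 3.0000]] (det J = -19.379093).
Solving J·Δ = −F gives Δ = (-0.1793, -0.3424).

(-0.1793, -0.3424)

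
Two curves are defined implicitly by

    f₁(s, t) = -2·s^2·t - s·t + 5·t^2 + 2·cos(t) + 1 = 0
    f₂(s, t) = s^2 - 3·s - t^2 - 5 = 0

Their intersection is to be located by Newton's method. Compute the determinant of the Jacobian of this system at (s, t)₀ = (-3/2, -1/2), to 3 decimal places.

J = [[-4·s·t - t, -2·s^2 - s + 10·t - 2·sin(t)], [2·s - 3, -2·t]].
At the point, J = [[-2.500, -7.04115], [-6.000, 1.000]].
det J = -44.747.

-44.747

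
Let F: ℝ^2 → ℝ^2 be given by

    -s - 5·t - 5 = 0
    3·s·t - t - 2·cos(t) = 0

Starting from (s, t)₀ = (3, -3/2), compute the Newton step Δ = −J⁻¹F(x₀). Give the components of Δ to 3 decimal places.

At (3, -3/2): F = (-0.500, -12.14147).
Jacobian J = [[-1, -5], [3·t, 3·s + 2·sin(t) - 1]].
At the point, J = [[-1.000, -5.000], [-4.500, 6.00501]] (det J = -28.50501).
Solving J·Δ = −F gives Δ = (-2.235, 0.347).

(-2.235, 0.347)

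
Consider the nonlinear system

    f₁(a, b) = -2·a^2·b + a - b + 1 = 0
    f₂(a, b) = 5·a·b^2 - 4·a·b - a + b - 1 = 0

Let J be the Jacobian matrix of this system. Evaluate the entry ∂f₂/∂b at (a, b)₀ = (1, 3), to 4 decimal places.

27.0000

∂f₂/∂b = 10·a·b - 4·a + 1.
At (1, 3) this is 27.0000.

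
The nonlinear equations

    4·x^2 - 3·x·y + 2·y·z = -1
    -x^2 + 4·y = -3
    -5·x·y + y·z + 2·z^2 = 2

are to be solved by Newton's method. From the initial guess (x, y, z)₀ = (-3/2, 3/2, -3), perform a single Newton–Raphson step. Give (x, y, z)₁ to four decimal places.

At (-3/2, 3/2, -3): F = (7.7500, 6.7500, 22.7500).
Jacobian J = [[8·x - 3·y, -3·x + 2·z, 2·y], [-2·x, 4, 0], [-5·y, -5·x + z, y + 4·z]].
At the point, J = [[-16.5000, -1.5000, 3.0000], [3.0000, 4.0000, 0.0000], [-7.5000, 4.5000, -10.5000]] (det J = 776.2500).
Solving J·Δ = −F gives Δ = (0.7906, -2.2804, 0.6246).
Then the next iterate is (x, y, z)₁ = (-0.7094, -0.7804, -2.3754).

(-0.7094, -0.7804, -2.3754)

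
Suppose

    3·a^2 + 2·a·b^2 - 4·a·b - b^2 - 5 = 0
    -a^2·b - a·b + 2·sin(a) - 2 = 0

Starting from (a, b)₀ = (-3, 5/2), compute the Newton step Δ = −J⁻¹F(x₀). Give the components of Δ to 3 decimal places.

(1.334, -0.541)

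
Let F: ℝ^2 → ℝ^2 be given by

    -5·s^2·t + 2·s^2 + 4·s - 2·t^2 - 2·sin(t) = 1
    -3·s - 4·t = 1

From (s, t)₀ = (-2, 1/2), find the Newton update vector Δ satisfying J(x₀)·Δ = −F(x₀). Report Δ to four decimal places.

(1.2712, -0.2034)

At (-2, 1/2): F = (-12.458851, 3.0000).
Jacobian J = [[-10·s·t + 4·s + 4, -5·s^2 - 4·t - 2·cos(t)], [-3, -4]].
At the point, J = [[6.0000, -23.755165], [-3.0000, -4.0000]] (det J = -95.265495).
Solving J·Δ = −F gives Δ = (1.2712, -0.2034).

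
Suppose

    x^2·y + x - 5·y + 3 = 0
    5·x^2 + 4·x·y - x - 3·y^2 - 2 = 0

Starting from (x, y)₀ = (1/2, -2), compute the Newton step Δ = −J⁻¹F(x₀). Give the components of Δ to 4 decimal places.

(3.0322, 2.0985)

At (1/2, -2): F = (13.0000, -17.2500).
Jacobian J = [[2·x·y + 1, x^2 - 5], [10·x + 4·y - 1, 4·x - 6·y]].
At the point, J = [[-1.0000, -4.7500], [-4.0000, 14.0000]] (det J = -33.0000).
Solving J·Δ = −F gives Δ = (3.0322, 2.0985).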